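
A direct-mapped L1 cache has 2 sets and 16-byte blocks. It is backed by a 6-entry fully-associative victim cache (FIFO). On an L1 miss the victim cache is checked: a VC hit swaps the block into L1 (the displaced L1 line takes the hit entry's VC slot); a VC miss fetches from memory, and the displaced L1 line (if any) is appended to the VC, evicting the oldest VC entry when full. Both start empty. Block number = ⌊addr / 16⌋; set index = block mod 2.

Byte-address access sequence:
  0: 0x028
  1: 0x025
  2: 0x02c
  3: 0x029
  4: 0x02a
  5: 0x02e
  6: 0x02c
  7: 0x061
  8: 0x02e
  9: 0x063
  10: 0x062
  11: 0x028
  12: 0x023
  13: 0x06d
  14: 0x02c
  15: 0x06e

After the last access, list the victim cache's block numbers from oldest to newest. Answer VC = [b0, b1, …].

VC = [2]

  [0] addr=0x28 blk=2 s=0: MISS | VC []
  [1] addr=0x25 blk=2 s=0: L1-HIT | VC []
  [2] addr=0x2c blk=2 s=0: L1-HIT | VC []
  [3] addr=0x29 blk=2 s=0: L1-HIT | VC []
  [4] addr=0x2a blk=2 s=0: L1-HIT | VC []
  [5] addr=0x2e blk=2 s=0: L1-HIT | VC []
  [6] addr=0x2c blk=2 s=0: L1-HIT | VC []
  [7] addr=0x61 blk=6 s=0: MISS | VC [2]
  [8] addr=0x2e blk=2 s=0: VC-HIT | VC [6]
  [9] addr=0x63 blk=6 s=0: VC-HIT | VC [2]
  [10] addr=0x62 blk=6 s=0: L1-HIT | VC [2]
  [11] addr=0x28 blk=2 s=0: VC-HIT | VC [6]
  [12] addr=0x23 blk=2 s=0: L1-HIT | VC [6]
  [13] addr=0x6d blk=6 s=0: VC-HIT | VC [2]
  [14] addr=0x2c blk=2 s=0: VC-HIT | VC [6]
  [15] addr=0x6e blk=6 s=0: VC-HIT | VC [2]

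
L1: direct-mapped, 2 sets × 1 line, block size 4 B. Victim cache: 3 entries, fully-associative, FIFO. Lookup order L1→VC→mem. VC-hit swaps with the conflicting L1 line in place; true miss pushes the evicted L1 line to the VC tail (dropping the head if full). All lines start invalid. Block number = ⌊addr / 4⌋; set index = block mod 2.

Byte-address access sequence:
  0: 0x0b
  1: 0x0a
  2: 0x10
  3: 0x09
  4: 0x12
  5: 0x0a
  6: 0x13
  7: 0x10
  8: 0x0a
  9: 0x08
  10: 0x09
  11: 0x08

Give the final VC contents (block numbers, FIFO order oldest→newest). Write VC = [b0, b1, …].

VC = [4]

0: 0xb (blk 2, set 0) → MISS  vc=[]
1: 0xa (blk 2, set 0) → L1-HIT  vc=[]
2: 0x10 (blk 4, set 0) → MISS  vc=[2]
3: 0x9 (blk 2, set 0) → VC-HIT  vc=[4]
4: 0x12 (blk 4, set 0) → VC-HIT  vc=[2]
5: 0xa (blk 2, set 0) → VC-HIT  vc=[4]
6: 0x13 (blk 4, set 0) → VC-HIT  vc=[2]
7: 0x10 (blk 4, set 0) → L1-HIT  vc=[2]
8: 0xa (blk 2, set 0) → VC-HIT  vc=[4]
9: 0x8 (blk 2, set 0) → L1-HIT  vc=[4]
10: 0x9 (blk 2, set 0) → L1-HIT  vc=[4]
11: 0x8 (blk 2, set 0) → L1-HIT  vc=[4]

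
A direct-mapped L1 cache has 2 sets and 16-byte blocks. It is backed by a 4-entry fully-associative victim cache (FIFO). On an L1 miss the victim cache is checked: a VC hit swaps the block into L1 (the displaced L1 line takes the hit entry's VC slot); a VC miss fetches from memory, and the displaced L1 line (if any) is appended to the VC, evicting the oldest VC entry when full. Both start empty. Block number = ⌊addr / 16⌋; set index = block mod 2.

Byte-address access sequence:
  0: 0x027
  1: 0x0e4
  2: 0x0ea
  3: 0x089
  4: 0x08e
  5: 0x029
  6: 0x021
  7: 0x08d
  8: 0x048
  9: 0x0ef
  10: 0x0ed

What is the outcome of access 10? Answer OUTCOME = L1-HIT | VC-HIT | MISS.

  [0] addr=0x27 blk=2 s=0: MISS | VC []
  [1] addr=0xe4 blk=14 s=0: MISS | VC [2]
  [2] addr=0xea blk=14 s=0: L1-HIT | VC [2]
  [3] addr=0x89 blk=8 s=0: MISS | VC [2, 14]
  [4] addr=0x8e blk=8 s=0: L1-HIT | VC [2, 14]
  [5] addr=0x29 blk=2 s=0: VC-HIT | VC [8, 14]
  [6] addr=0x21 blk=2 s=0: L1-HIT | VC [8, 14]
  [7] addr=0x8d blk=8 s=0: VC-HIT | VC [2, 14]
  [8] addr=0x48 blk=4 s=0: MISS | VC [2, 14, 8]
  [9] addr=0xef blk=14 s=0: VC-HIT | VC [2, 4, 8]
  [10] addr=0xed blk=14 s=0: L1-HIT | VC [2, 4, 8]

OUTCOME = L1-HIT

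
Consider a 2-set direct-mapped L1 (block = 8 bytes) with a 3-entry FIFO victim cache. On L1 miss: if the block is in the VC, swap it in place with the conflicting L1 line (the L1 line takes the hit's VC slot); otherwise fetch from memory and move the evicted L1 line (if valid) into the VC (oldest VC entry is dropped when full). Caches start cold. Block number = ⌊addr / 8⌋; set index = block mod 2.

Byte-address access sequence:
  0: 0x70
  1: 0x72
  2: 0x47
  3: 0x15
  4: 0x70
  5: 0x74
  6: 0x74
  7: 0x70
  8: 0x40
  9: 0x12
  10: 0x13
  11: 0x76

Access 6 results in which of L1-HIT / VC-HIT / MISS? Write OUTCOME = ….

0: 0x70 (blk 14, set 0) → MISS  vc=[]
1: 0x72 (blk 14, set 0) → L1-HIT  vc=[]
2: 0x47 (blk 8, set 0) → MISS  vc=[14]
3: 0x15 (blk 2, set 0) → MISS  vc=[14, 8]
4: 0x70 (blk 14, set 0) → VC-HIT  vc=[2, 8]
5: 0x74 (blk 14, set 0) → L1-HIT  vc=[2, 8]
6: 0x74 (blk 14, set 0) → L1-HIT  vc=[2, 8]
7: 0x70 (blk 14, set 0) → L1-HIT  vc=[2, 8]
8: 0x40 (blk 8, set 0) → VC-HIT  vc=[2, 14]
9: 0x12 (blk 2, set 0) → VC-HIT  vc=[8, 14]
10: 0x13 (blk 2, set 0) → L1-HIT  vc=[8, 14]
11: 0x76 (blk 14, set 0) → VC-HIT  vc=[8, 2]

OUTCOME = L1-HIT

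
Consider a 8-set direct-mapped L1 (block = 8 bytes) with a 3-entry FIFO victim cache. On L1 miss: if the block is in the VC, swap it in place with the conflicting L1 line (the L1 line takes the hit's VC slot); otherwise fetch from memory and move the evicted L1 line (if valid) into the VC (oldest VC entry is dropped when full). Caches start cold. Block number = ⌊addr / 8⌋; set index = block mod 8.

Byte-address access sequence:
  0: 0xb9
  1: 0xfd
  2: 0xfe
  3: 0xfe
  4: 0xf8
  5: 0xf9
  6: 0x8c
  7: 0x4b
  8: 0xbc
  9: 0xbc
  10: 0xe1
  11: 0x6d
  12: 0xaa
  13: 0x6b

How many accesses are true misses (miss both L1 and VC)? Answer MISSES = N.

  [0] addr=0xb9 blk=23 s=7: MISS | VC []
  [1] addr=0xfd blk=31 s=7: MISS | VC [23]
  [2] addr=0xfe blk=31 s=7: L1-HIT | VC [23]
  [3] addr=0xfe blk=31 s=7: L1-HIT | VC [23]
  [4] addr=0xf8 blk=31 s=7: L1-HIT | VC [23]
  [5] addr=0xf9 blk=31 s=7: L1-HIT | VC [23]
  [6] addr=0x8c blk=17 s=1: MISS | VC [23]
  [7] addr=0x4b blk=9 s=1: MISS | VC [23, 17]
  [8] addr=0xbc blk=23 s=7: VC-HIT | VC [31, 17]
  [9] addr=0xbc blk=23 s=7: L1-HIT | VC [31, 17]
  [10] addr=0xe1 blk=28 s=4: MISS | VC [31, 17]
  [11] addr=0x6d blk=13 s=5: MISS | VC [31, 17]
  [12] addr=0xaa blk=21 s=5: MISS | VC [31, 17, 13]
  [13] addr=0x6b blk=13 s=5: VC-HIT | VC [31, 17, 21]

MISSES = 7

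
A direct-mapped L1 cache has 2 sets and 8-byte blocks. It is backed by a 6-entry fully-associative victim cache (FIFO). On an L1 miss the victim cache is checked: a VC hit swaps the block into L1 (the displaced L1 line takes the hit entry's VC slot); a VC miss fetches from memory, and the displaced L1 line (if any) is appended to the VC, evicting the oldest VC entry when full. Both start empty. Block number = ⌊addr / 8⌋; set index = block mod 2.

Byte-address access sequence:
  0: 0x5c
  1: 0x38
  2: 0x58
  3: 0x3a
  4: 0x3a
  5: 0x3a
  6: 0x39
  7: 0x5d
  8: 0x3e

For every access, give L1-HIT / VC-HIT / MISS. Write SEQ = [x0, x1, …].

0: 0x5c (blk 11, set 1) → MISS  vc=[]
1: 0x38 (blk 7, set 1) → MISS  vc=[11]
2: 0x58 (blk 11, set 1) → VC-HIT  vc=[7]
3: 0x3a (blk 7, set 1) → VC-HIT  vc=[11]
4: 0x3a (blk 7, set 1) → L1-HIT  vc=[11]
5: 0x3a (blk 7, set 1) → L1-HIT  vc=[11]
6: 0x39 (blk 7, set 1) → L1-HIT  vc=[11]
7: 0x5d (blk 11, set 1) → VC-HIT  vc=[7]
8: 0x3e (blk 7, set 1) → VC-HIT  vc=[11]

SEQ = [MISS, MISS, VC-HIT, VC-HIT, L1-HIT, L1-HIT, L1-HIT, VC-HIT, VC-HIT]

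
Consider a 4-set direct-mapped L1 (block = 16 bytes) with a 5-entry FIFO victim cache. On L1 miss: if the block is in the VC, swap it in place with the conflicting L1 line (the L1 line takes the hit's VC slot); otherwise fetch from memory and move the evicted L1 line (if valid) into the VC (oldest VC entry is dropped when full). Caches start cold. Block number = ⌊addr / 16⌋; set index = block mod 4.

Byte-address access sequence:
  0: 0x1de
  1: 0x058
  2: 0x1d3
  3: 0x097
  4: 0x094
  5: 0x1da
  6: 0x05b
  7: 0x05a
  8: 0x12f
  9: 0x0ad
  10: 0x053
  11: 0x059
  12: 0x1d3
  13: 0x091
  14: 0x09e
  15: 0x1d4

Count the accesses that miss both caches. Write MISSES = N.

0: 0x1de (blk 29, set 1) → MISS  vc=[]
1: 0x58 (blk 5, set 1) → MISS  vc=[29]
2: 0x1d3 (blk 29, set 1) → VC-HIT  vc=[5]
3: 0x97 (blk 9, set 1) → MISS  vc=[5, 29]
4: 0x94 (blk 9, set 1) → L1-HIT  vc=[5, 29]
5: 0x1da (blk 29, set 1) → VC-HIT  vc=[5, 9]
6: 0x5b (blk 5, set 1) → VC-HIT  vc=[29, 9]
7: 0x5a (blk 5, set 1) → L1-HIT  vc=[29, 9]
8: 0x12f (blk 18, set 2) → MISS  vc=[29, 9]
9: 0xad (blk 10, set 2) → MISS  vc=[29, 9, 18]
10: 0x53 (blk 5, set 1) → L1-HIT  vc=[29, 9, 18]
11: 0x59 (blk 5, set 1) → L1-HIT  vc=[29, 9, 18]
12: 0x1d3 (blk 29, set 1) → VC-HIT  vc=[5, 9, 18]
13: 0x91 (blk 9, set 1) → VC-HIT  vc=[5, 29, 18]
14: 0x9e (blk 9, set 1) → L1-HIT  vc=[5, 29, 18]
15: 0x1d4 (blk 29, set 1) → VC-HIT  vc=[5, 9, 18]

MISSES = 5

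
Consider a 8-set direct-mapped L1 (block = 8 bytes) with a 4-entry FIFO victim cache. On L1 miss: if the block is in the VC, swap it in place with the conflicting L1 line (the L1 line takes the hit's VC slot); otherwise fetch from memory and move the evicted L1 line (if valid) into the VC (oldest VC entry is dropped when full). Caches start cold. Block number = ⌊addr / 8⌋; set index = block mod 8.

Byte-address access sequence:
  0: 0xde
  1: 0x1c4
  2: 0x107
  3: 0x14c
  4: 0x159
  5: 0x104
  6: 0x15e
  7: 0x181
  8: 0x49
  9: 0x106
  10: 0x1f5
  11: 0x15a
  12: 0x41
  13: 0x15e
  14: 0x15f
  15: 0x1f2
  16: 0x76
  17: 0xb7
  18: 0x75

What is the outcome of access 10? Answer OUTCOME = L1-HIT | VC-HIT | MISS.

  [0] addr=0xde blk=27 s=3: MISS | VC []
  [1] addr=0x1c4 blk=56 s=0: MISS | VC []
  [2] addr=0x107 blk=32 s=0: MISS | VC [56]
  [3] addr=0x14c blk=41 s=1: MISS | VC [56]
  [4] addr=0x159 blk=43 s=3: MISS | VC [56, 27]
  [5] addr=0x104 blk=32 s=0: L1-HIT | VC [56, 27]
  [6] addr=0x15e blk=43 s=3: L1-HIT | VC [56, 27]
  [7] addr=0x181 blk=48 s=0: MISS | VC [56, 27, 32]
  [8] addr=0x49 blk=9 s=1: MISS | VC [56, 27, 32, 41]
  [9] addr=0x106 blk=32 s=0: VC-HIT | VC [56, 27, 48, 41]
  [10] addr=0x1f5 blk=62 s=6: MISS | VC [56, 27, 48, 41]
  [11] addr=0x15a blk=43 s=3: L1-HIT | VC [56, 27, 48, 41]
  [12] addr=0x41 blk=8 s=0: MISS | VC [27, 48, 41, 32]
  [13] addr=0x15e blk=43 s=3: L1-HIT | VC [27, 48, 41, 32]
  [14] addr=0x15f blk=43 s=3: L1-HIT | VC [27, 48, 41, 32]
  [15] addr=0x1f2 blk=62 s=6: L1-HIT | VC [27, 48, 41, 32]
  [16] addr=0x76 blk=14 s=6: MISS | VC [48, 41, 32, 62]
  [17] addr=0xb7 blk=22 s=6: MISS | VC [41, 32, 62, 14]
  [18] addr=0x75 blk=14 s=6: VC-HIT | VC [41, 32, 62, 22]

OUTCOME = MISS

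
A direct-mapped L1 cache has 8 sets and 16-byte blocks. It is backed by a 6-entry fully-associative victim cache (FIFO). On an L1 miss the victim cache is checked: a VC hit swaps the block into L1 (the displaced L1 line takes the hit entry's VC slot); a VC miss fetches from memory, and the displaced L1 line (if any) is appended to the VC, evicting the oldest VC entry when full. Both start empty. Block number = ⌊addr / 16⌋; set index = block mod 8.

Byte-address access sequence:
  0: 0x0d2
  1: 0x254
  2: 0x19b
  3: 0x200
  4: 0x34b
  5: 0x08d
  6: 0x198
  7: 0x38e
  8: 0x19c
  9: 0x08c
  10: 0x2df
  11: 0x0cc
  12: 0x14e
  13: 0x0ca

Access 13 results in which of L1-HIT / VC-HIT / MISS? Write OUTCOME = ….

OUTCOME = VC-HIT

0: 0xd2 (blk 13, set 5) → MISS  vc=[]
1: 0x254 (blk 37, set 5) → MISS  vc=[13]
2: 0x19b (blk 25, set 1) → MISS  vc=[13]
3: 0x200 (blk 32, set 0) → MISS  vc=[13]
4: 0x34b (blk 52, set 4) → MISS  vc=[13]
5: 0x8d (blk 8, set 0) → MISS  vc=[13, 32]
6: 0x198 (blk 25, set 1) → L1-HIT  vc=[13, 32]
7: 0x38e (blk 56, set 0) → MISS  vc=[13, 32, 8]
8: 0x19c (blk 25, set 1) → L1-HIT  vc=[13, 32, 8]
9: 0x8c (blk 8, set 0) → VC-HIT  vc=[13, 32, 56]
10: 0x2df (blk 45, set 5) → MISS  vc=[13, 32, 56, 37]
11: 0xcc (blk 12, set 4) → MISS  vc=[13, 32, 56, 37, 52]
12: 0x14e (blk 20, set 4) → MISS  vc=[13, 32, 56, 37, 52, 12]
13: 0xca (blk 12, set 4) → VC-HIT  vc=[13, 32, 56, 37, 52, 20]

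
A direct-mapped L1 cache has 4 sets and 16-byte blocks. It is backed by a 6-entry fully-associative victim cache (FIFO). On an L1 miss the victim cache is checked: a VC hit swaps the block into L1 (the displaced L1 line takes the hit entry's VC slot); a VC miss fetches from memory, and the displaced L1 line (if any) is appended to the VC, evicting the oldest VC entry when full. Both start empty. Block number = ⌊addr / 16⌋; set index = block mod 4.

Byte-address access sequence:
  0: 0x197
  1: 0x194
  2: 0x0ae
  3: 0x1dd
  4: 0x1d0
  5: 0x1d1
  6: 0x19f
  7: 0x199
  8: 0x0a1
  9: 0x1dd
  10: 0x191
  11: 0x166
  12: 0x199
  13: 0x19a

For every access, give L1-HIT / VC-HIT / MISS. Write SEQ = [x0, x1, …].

0: 0x197 (blk 25, set 1) → MISS  vc=[]
1: 0x194 (blk 25, set 1) → L1-HIT  vc=[]
2: 0xae (blk 10, set 2) → MISS  vc=[]
3: 0x1dd (blk 29, set 1) → MISS  vc=[25]
4: 0x1d0 (blk 29, set 1) → L1-HIT  vc=[25]
5: 0x1d1 (blk 29, set 1) → L1-HIT  vc=[25]
6: 0x19f (blk 25, set 1) → VC-HIT  vc=[29]
7: 0x199 (blk 25, set 1) → L1-HIT  vc=[29]
8: 0xa1 (blk 10, set 2) → L1-HIT  vc=[29]
9: 0x1dd (blk 29, set 1) → VC-HIT  vc=[25]
10: 0x191 (blk 25, set 1) → VC-HIT  vc=[29]
11: 0x166 (blk 22, set 2) → MISS  vc=[29, 10]
12: 0x199 (blk 25, set 1) → L1-HIT  vc=[29, 10]
13: 0x19a (blk 25, set 1) → L1-HIT  vc=[29, 10]

SEQ = [MISS, L1-HIT, MISS, MISS, L1-HIT, L1-HIT, VC-HIT, L1-HIT, L1-HIT, VC-HIT, VC-HIT, MISS, L1-HIT, L1-HIT]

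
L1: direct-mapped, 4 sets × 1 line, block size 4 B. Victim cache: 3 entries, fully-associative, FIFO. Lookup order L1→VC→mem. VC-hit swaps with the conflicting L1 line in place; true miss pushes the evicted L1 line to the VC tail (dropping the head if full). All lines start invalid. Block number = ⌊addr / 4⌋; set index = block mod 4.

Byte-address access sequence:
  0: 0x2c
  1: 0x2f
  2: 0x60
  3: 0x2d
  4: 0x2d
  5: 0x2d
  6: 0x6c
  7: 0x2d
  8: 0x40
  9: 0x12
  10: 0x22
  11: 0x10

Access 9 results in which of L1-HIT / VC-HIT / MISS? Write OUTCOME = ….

OUTCOME = MISS

  [0] addr=0x2c blk=11 s=3: MISS | VC []
  [1] addr=0x2f blk=11 s=3: L1-HIT | VC []
  [2] addr=0x60 blk=24 s=0: MISS | VC []
  [3] addr=0x2d blk=11 s=3: L1-HIT | VC []
  [4] addr=0x2d blk=11 s=3: L1-HIT | VC []
  [5] addr=0x2d blk=11 s=3: L1-HIT | VC []
  [6] addr=0x6c blk=27 s=3: MISS | VC [11]
  [7] addr=0x2d blk=11 s=3: VC-HIT | VC [27]
  [8] addr=0x40 blk=16 s=0: MISS | VC [27, 24]
  [9] addr=0x12 blk=4 s=0: MISS | VC [27, 24, 16]
  [10] addr=0x22 blk=8 s=0: MISS | VC [24, 16, 4]
  [11] addr=0x10 blk=4 s=0: VC-HIT | VC [24, 16, 8]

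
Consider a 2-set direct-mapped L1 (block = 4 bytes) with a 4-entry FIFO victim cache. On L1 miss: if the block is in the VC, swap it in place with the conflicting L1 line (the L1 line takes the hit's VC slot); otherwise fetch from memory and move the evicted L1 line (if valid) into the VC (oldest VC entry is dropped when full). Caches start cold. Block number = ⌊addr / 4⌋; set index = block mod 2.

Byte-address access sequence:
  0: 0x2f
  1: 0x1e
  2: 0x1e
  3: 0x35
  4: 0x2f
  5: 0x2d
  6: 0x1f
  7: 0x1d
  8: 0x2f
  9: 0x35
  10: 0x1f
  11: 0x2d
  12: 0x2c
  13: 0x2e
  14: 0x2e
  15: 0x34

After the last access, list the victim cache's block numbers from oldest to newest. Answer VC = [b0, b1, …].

  [0] addr=0x2f blk=11 s=1: MISS | VC []
  [1] addr=0x1e blk=7 s=1: MISS | VC [11]
  [2] addr=0x1e blk=7 s=1: L1-HIT | VC [11]
  [3] addr=0x35 blk=13 s=1: MISS | VC [11, 7]
  [4] addr=0x2f blk=11 s=1: VC-HIT | VC [13, 7]
  [5] addr=0x2d blk=11 s=1: L1-HIT | VC [13, 7]
  [6] addr=0x1f blk=7 s=1: VC-HIT | VC [13, 11]
  [7] addr=0x1d blk=7 s=1: L1-HIT | VC [13, 11]
  [8] addr=0x2f blk=11 s=1: VC-HIT | VC [13, 7]
  [9] addr=0x35 blk=13 s=1: VC-HIT | VC [11, 7]
  [10] addr=0x1f blk=7 s=1: VC-HIT | VC [11, 13]
  [11] addr=0x2d blk=11 s=1: VC-HIT | VC [7, 13]
  [12] addr=0x2c blk=11 s=1: L1-HIT | VC [7, 13]
  [13] addr=0x2e blk=11 s=1: L1-HIT | VC [7, 13]
  [14] addr=0x2e blk=11 s=1: L1-HIT | VC [7, 13]
  [15] addr=0x34 blk=13 s=1: VC-HIT | VC [7, 11]

VC = [7, 11]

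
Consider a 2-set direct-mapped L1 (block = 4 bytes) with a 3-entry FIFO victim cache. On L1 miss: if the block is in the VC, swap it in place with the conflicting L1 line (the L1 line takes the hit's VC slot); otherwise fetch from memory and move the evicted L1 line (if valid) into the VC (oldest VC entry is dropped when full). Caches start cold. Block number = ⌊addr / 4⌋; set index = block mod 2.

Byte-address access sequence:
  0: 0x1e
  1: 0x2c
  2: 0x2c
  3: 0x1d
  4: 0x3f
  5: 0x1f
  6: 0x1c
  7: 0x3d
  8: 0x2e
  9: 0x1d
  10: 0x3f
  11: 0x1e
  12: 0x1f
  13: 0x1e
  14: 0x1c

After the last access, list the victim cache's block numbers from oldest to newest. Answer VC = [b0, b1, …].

  [0] addr=0x1e blk=7 s=1: MISS | VC []
  [1] addr=0x2c blk=11 s=1: MISS | VC [7]
  [2] addr=0x2c blk=11 s=1: L1-HIT | VC [7]
  [3] addr=0x1d blk=7 s=1: VC-HIT | VC [11]
  [4] addr=0x3f blk=15 s=1: MISS | VC [11, 7]
  [5] addr=0x1f blk=7 s=1: VC-HIT | VC [11, 15]
  [6] addr=0x1c blk=7 s=1: L1-HIT | VC [11, 15]
  [7] addr=0x3d blk=15 s=1: VC-HIT | VC [11, 7]
  [8] addr=0x2e blk=11 s=1: VC-HIT | VC [15, 7]
  [9] addr=0x1d blk=7 s=1: VC-HIT | VC [15, 11]
  [10] addr=0x3f blk=15 s=1: VC-HIT | VC [7, 11]
  [11] addr=0x1e blk=7 s=1: VC-HIT | VC [15, 11]
  [12] addr=0x1f blk=7 s=1: L1-HIT | VC [15, 11]
  [13] addr=0x1e blk=7 s=1: L1-HIT | VC [15, 11]
  [14] addr=0x1c blk=7 s=1: L1-HIT | VC [15, 11]

VC = [15, 11]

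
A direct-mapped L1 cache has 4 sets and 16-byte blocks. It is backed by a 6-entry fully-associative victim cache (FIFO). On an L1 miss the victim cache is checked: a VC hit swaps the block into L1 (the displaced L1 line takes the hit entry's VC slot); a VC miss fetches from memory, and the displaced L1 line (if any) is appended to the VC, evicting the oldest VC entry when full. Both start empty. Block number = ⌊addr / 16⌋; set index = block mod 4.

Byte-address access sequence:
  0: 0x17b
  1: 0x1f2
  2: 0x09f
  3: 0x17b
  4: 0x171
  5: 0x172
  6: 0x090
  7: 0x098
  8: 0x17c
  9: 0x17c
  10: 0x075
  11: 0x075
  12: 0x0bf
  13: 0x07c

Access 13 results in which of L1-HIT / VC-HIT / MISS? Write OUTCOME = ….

OUTCOME = VC-HIT

0: 0x17b (blk 23, set 3) → MISS  vc=[]
1: 0x1f2 (blk 31, set 3) → MISS  vc=[23]
2: 0x9f (blk 9, set 1) → MISS  vc=[23]
3: 0x17b (blk 23, set 3) → VC-HIT  vc=[31]
4: 0x171 (blk 23, set 3) → L1-HIT  vc=[31]
5: 0x172 (blk 23, set 3) → L1-HIT  vc=[31]
6: 0x90 (blk 9, set 1) → L1-HIT  vc=[31]
7: 0x98 (blk 9, set 1) → L1-HIT  vc=[31]
8: 0x17c (blk 23, set 3) → L1-HIT  vc=[31]
9: 0x17c (blk 23, set 3) → L1-HIT  vc=[31]
10: 0x75 (blk 7, set 3) → MISS  vc=[31, 23]
11: 0x75 (blk 7, set 3) → L1-HIT  vc=[31, 23]
12: 0xbf (blk 11, set 3) → MISS  vc=[31, 23, 7]
13: 0x7c (blk 7, set 3) → VC-HIT  vc=[31, 23, 11]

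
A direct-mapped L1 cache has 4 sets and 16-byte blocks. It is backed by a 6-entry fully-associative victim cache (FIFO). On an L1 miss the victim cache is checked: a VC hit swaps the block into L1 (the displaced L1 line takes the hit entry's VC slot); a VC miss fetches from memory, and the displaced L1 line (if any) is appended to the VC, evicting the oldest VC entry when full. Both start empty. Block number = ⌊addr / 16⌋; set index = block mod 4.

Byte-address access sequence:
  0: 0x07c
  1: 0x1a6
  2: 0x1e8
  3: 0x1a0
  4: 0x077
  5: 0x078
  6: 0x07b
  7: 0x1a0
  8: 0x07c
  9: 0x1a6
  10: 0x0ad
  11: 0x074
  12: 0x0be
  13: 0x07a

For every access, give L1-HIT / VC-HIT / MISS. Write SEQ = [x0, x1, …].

SEQ = [MISS, MISS, MISS, VC-HIT, L1-HIT, L1-HIT, L1-HIT, L1-HIT, L1-HIT, L1-HIT, MISS, L1-HIT, MISS, VC-HIT]

#0 0x7c→b7/s3 MISS; vc=[]
#1 0x1a6→b26/s2 MISS; vc=[]
#2 0x1e8→b30/s2 MISS; vc=[26]
#3 0x1a0→b26/s2 VC-HIT; vc=[30]
#4 0x77→b7/s3 L1-HIT; vc=[30]
#5 0x78→b7/s3 L1-HIT; vc=[30]
#6 0x7b→b7/s3 L1-HIT; vc=[30]
#7 0x1a0→b26/s2 L1-HIT; vc=[30]
#8 0x7c→b7/s3 L1-HIT; vc=[30]
#9 0x1a6→b26/s2 L1-HIT; vc=[30]
#10 0xad→b10/s2 MISS; vc=[30,26]
#11 0x74→b7/s3 L1-HIT; vc=[30,26]
#12 0xbe→b11/s3 MISS; vc=[30,26,7]
#13 0x7a→b7/s3 VC-HIT; vc=[30,26,11]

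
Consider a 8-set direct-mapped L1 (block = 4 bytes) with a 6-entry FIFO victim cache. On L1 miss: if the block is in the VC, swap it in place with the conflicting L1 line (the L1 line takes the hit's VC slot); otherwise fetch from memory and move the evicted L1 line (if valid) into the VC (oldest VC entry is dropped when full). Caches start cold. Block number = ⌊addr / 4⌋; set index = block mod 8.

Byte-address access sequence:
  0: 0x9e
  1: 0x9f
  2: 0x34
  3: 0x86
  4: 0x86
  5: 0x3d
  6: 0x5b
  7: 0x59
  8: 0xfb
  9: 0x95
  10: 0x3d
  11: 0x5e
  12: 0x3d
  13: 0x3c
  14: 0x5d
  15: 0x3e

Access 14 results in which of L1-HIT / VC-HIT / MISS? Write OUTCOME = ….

#0 0x9e→b39/s7 MISS; vc=[]
#1 0x9f→b39/s7 L1-HIT; vc=[]
#2 0x34→b13/s5 MISS; vc=[]
#3 0x86→b33/s1 MISS; vc=[]
#4 0x86→b33/s1 L1-HIT; vc=[]
#5 0x3d→b15/s7 MISS; vc=[39]
#6 0x5b→b22/s6 MISS; vc=[39]
#7 0x59→b22/s6 L1-HIT; vc=[39]
#8 0xfb→b62/s6 MISS; vc=[39,22]
#9 0x95→b37/s5 MISS; vc=[39,22,13]
#10 0x3d→b15/s7 L1-HIT; vc=[39,22,13]
#11 0x5e→b23/s7 MISS; vc=[39,22,13,15]
#12 0x3d→b15/s7 VC-HIT; vc=[39,22,13,23]
#13 0x3c→b15/s7 L1-HIT; vc=[39,22,13,23]
#14 0x5d→b23/s7 VC-HIT; vc=[39,22,13,15]
#15 0x3e→b15/s7 VC-HIT; vc=[39,22,13,23]

OUTCOME = VC-HIT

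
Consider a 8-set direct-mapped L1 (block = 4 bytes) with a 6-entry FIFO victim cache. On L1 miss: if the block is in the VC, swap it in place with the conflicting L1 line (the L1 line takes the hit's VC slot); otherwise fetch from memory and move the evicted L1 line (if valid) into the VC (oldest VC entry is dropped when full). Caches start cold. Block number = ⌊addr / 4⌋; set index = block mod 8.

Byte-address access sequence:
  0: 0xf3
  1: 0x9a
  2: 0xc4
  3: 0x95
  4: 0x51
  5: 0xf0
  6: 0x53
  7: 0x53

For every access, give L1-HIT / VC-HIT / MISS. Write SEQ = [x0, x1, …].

SEQ = [MISS, MISS, MISS, MISS, MISS, VC-HIT, VC-HIT, L1-HIT]

0: 0xf3 (blk 60, set 4) → MISS  vc=[]
1: 0x9a (blk 38, set 6) → MISS  vc=[]
2: 0xc4 (blk 49, set 1) → MISS  vc=[]
3: 0x95 (blk 37, set 5) → MISS  vc=[]
4: 0x51 (blk 20, set 4) → MISS  vc=[60]
5: 0xf0 (blk 60, set 4) → VC-HIT  vc=[20]
6: 0x53 (blk 20, set 4) → VC-HIT  vc=[60]
7: 0x53 (blk 20, set 4) → L1-HIT  vc=[60]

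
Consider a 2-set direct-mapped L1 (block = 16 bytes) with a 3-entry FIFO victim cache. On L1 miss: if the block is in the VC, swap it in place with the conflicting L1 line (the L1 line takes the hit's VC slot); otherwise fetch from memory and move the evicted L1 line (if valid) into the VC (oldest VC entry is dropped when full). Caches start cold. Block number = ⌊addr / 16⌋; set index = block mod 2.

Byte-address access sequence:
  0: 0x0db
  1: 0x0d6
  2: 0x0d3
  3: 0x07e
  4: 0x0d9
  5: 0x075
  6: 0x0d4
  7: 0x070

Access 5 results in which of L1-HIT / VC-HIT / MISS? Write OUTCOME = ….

#0 0xdb→b13/s1 MISS; vc=[]
#1 0xd6→b13/s1 L1-HIT; vc=[]
#2 0xd3→b13/s1 L1-HIT; vc=[]
#3 0x7e→b7/s1 MISS; vc=[13]
#4 0xd9→b13/s1 VC-HIT; vc=[7]
#5 0x75→b7/s1 VC-HIT; vc=[13]
#6 0xd4→b13/s1 VC-HIT; vc=[7]
#7 0x70→b7/s1 VC-HIT; vc=[13]

OUTCOME = VC-HIT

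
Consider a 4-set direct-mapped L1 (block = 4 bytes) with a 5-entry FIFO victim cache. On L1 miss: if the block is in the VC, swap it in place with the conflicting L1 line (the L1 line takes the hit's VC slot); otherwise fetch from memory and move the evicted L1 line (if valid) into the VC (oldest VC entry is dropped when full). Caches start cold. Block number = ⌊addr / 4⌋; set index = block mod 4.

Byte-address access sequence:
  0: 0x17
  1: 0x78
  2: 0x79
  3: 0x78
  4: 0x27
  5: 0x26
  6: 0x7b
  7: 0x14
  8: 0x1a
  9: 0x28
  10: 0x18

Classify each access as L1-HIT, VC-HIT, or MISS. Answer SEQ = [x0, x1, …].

  [0] addr=0x17 blk=5 s=1: MISS | VC []
  [1] addr=0x78 blk=30 s=2: MISS | VC []
  [2] addr=0x79 blk=30 s=2: L1-HIT | VC []
  [3] addr=0x78 blk=30 s=2: L1-HIT | VC []
  [4] addr=0x27 blk=9 s=1: MISS | VC [5]
  [5] addr=0x26 blk=9 s=1: L1-HIT | VC [5]
  [6] addr=0x7b blk=30 s=2: L1-HIT | VC [5]
  [7] addr=0x14 blk=5 s=1: VC-HIT | VC [9]
  [8] addr=0x1a blk=6 s=2: MISS | VC [9, 30]
  [9] addr=0x28 blk=10 s=2: MISS | VC [9, 30, 6]
  [10] addr=0x18 blk=6 s=2: VC-HIT | VC [9, 30, 10]

SEQ = [MISS, MISS, L1-HIT, L1-HIT, MISS, L1-HIT, L1-HIT, VC-HIT, MISS, MISS, VC-HIT]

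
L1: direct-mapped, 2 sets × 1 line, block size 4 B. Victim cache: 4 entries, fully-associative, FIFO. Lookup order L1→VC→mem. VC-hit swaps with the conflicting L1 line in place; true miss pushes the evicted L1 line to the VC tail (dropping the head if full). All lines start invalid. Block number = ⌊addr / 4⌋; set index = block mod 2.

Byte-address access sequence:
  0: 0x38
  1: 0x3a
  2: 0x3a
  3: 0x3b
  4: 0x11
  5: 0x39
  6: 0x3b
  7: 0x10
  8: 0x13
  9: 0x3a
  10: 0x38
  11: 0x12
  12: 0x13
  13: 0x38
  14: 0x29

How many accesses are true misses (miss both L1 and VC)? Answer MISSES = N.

#0 0x38→b14/s0 MISS; vc=[]
#1 0x3a→b14/s0 L1-HIT; vc=[]
#2 0x3a→b14/s0 L1-HIT; vc=[]
#3 0x3b→b14/s0 L1-HIT; vc=[]
#4 0x11→b4/s0 MISS; vc=[14]
#5 0x39→b14/s0 VC-HIT; vc=[4]
#6 0x3b→b14/s0 L1-HIT; vc=[4]
#7 0x10→b4/s0 VC-HIT; vc=[14]
#8 0x13→b4/s0 L1-HIT; vc=[14]
#9 0x3a→b14/s0 VC-HIT; vc=[4]
#10 0x38→b14/s0 L1-HIT; vc=[4]
#11 0x12→b4/s0 VC-HIT; vc=[14]
#12 0x13→b4/s0 L1-HIT; vc=[14]
#13 0x38→b14/s0 VC-HIT; vc=[4]
#14 0x29→b10/s0 MISS; vc=[4,14]

MISSES = 3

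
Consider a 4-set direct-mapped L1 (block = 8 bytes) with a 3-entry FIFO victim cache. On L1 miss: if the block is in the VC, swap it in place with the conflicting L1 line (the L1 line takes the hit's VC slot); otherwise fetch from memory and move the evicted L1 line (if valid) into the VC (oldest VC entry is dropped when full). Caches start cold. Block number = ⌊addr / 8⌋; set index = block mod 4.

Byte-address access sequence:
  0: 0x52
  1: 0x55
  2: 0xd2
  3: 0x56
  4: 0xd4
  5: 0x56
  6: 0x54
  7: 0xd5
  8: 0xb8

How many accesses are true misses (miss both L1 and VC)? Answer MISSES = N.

MISSES = 3

  [0] addr=0x52 blk=10 s=2: MISS | VC []
  [1] addr=0x55 blk=10 s=2: L1-HIT | VC []
  [2] addr=0xd2 blk=26 s=2: MISS | VC [10]
  [3] addr=0x56 blk=10 s=2: VC-HIT | VC [26]
  [4] addr=0xd4 blk=26 s=2: VC-HIT | VC [10]
  [5] addr=0x56 blk=10 s=2: VC-HIT | VC [26]
  [6] addr=0x54 blk=10 s=2: L1-HIT | VC [26]
  [7] addr=0xd5 blk=26 s=2: VC-HIT | VC [10]
  [8] addr=0xb8 blk=23 s=3: MISS | VC [10]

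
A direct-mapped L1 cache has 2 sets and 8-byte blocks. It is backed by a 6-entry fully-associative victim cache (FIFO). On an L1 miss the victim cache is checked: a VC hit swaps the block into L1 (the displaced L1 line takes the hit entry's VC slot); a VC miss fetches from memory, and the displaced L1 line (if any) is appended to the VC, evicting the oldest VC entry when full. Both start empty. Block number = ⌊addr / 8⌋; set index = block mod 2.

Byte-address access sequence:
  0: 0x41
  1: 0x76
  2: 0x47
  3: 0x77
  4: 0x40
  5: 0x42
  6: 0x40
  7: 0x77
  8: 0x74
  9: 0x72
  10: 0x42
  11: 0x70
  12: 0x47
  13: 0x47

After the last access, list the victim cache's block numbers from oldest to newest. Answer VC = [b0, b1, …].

  [0] addr=0x41 blk=8 s=0: MISS | VC []
  [1] addr=0x76 blk=14 s=0: MISS | VC [8]
  [2] addr=0x47 blk=8 s=0: VC-HIT | VC [14]
  [3] addr=0x77 blk=14 s=0: VC-HIT | VC [8]
  [4] addr=0x40 blk=8 s=0: VC-HIT | VC [14]
  [5] addr=0x42 blk=8 s=0: L1-HIT | VC [14]
  [6] addr=0x40 blk=8 s=0: L1-HIT | VC [14]
  [7] addr=0x77 blk=14 s=0: VC-HIT | VC [8]
  [8] addr=0x74 blk=14 s=0: L1-HIT | VC [8]
  [9] addr=0x72 blk=14 s=0: L1-HIT | VC [8]
  [10] addr=0x42 blk=8 s=0: VC-HIT | VC [14]
  [11] addr=0x70 blk=14 s=0: VC-HIT | VC [8]
  [12] addr=0x47 blk=8 s=0: VC-HIT | VC [14]
  [13] addr=0x47 blk=8 s=0: L1-HIT | VC [14]

VC = [14]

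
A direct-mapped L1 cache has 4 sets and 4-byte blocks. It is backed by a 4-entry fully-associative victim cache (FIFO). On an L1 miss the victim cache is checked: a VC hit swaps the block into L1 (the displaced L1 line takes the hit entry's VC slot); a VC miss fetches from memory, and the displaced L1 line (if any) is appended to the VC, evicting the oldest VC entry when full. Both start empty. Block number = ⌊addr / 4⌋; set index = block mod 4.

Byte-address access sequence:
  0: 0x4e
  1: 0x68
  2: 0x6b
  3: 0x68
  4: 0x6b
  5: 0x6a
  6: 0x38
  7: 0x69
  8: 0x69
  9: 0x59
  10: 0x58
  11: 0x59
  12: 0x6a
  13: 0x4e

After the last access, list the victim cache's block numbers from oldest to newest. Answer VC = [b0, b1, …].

#0 0x4e→b19/s3 MISS; vc=[]
#1 0x68→b26/s2 MISS; vc=[]
#2 0x6b→b26/s2 L1-HIT; vc=[]
#3 0x68→b26/s2 L1-HIT; vc=[]
#4 0x6b→b26/s2 L1-HIT; vc=[]
#5 0x6a→b26/s2 L1-HIT; vc=[]
#6 0x38→b14/s2 MISS; vc=[26]
#7 0x69→b26/s2 VC-HIT; vc=[14]
#8 0x69→b26/s2 L1-HIT; vc=[14]
#9 0x59→b22/s2 MISS; vc=[14,26]
#10 0x58→b22/s2 L1-HIT; vc=[14,26]
#11 0x59→b22/s2 L1-HIT; vc=[14,26]
#12 0x6a→b26/s2 VC-HIT; vc=[14,22]
#13 0x4e→b19/s3 L1-HIT; vc=[14,22]

VC = [14, 22]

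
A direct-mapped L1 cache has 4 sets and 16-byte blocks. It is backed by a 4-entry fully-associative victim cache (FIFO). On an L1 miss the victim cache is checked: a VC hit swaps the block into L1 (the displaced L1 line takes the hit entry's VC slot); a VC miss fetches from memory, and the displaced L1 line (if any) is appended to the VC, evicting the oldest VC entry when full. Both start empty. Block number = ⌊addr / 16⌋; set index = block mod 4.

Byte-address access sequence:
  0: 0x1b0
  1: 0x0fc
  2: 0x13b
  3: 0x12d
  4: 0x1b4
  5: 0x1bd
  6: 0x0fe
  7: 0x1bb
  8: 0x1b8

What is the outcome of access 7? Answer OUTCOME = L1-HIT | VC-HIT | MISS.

  [0] addr=0x1b0 blk=27 s=3: MISS | VC []
  [1] addr=0xfc blk=15 s=3: MISS | VC [27]
  [2] addr=0x13b blk=19 s=3: MISS | VC [27, 15]
  [3] addr=0x12d blk=18 s=2: MISS | VC [27, 15]
  [4] addr=0x1b4 blk=27 s=3: VC-HIT | VC [19, 15]
  [5] addr=0x1bd blk=27 s=3: L1-HIT | VC [19, 15]
  [6] addr=0xfe blk=15 s=3: VC-HIT | VC [19, 27]
  [7] addr=0x1bb blk=27 s=3: VC-HIT | VC [19, 15]
  [8] addr=0x1b8 blk=27 s=3: L1-HIT | VC [19, 15]

OUTCOME = VC-HIT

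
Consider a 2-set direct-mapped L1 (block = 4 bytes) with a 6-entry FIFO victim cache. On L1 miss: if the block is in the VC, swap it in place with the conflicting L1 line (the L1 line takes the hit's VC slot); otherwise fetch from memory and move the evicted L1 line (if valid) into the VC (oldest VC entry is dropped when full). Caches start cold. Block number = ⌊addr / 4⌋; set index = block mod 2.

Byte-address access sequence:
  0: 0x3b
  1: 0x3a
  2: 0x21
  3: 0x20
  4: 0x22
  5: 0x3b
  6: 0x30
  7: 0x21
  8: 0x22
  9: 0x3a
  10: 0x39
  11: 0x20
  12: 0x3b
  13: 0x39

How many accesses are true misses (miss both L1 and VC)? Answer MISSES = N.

MISSES = 3

#0 0x3b→b14/s0 MISS; vc=[]
#1 0x3a→b14/s0 L1-HIT; vc=[]
#2 0x21→b8/s0 MISS; vc=[14]
#3 0x20→b8/s0 L1-HIT; vc=[14]
#4 0x22→b8/s0 L1-HIT; vc=[14]
#5 0x3b→b14/s0 VC-HIT; vc=[8]
#6 0x30→b12/s0 MISS; vc=[8,14]
#7 0x21→b8/s0 VC-HIT; vc=[12,14]
#8 0x22→b8/s0 L1-HIT; vc=[12,14]
#9 0x3a→b14/s0 VC-HIT; vc=[12,8]
#10 0x39→b14/s0 L1-HIT; vc=[12,8]
#11 0x20→b8/s0 VC-HIT; vc=[12,14]
#12 0x3b→b14/s0 VC-HIT; vc=[12,8]
#13 0x39→b14/s0 L1-HIT; vc=[12,8]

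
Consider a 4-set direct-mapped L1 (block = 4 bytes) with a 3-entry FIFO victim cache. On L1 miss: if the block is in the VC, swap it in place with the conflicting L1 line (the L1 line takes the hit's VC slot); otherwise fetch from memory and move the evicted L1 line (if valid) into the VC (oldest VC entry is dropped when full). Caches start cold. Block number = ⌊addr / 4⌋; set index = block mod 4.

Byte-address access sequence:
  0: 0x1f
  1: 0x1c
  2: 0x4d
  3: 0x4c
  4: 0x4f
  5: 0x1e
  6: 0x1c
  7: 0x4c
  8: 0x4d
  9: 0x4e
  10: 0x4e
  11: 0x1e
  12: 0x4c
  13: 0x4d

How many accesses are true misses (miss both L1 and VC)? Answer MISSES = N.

MISSES = 2

0: 0x1f (blk 7, set 3) → MISS  vc=[]
1: 0x1c (blk 7, set 3) → L1-HIT  vc=[]
2: 0x4d (blk 19, set 3) → MISS  vc=[7]
3: 0x4c (blk 19, set 3) → L1-HIT  vc=[7]
4: 0x4f (blk 19, set 3) → L1-HIT  vc=[7]
5: 0x1e (blk 7, set 3) → VC-HIT  vc=[19]
6: 0x1c (blk 7, set 3) → L1-HIT  vc=[19]
7: 0x4c (blk 19, set 3) → VC-HIT  vc=[7]
8: 0x4d (blk 19, set 3) → L1-HIT  vc=[7]
9: 0x4e (blk 19, set 3) → L1-HIT  vc=[7]
10: 0x4e (blk 19, set 3) → L1-HIT  vc=[7]
11: 0x1e (blk 7, set 3) → VC-HIT  vc=[19]
12: 0x4c (blk 19, set 3) → VC-HIT  vc=[7]
13: 0x4d (blk 19, set 3) → L1-HIT  vc=[7]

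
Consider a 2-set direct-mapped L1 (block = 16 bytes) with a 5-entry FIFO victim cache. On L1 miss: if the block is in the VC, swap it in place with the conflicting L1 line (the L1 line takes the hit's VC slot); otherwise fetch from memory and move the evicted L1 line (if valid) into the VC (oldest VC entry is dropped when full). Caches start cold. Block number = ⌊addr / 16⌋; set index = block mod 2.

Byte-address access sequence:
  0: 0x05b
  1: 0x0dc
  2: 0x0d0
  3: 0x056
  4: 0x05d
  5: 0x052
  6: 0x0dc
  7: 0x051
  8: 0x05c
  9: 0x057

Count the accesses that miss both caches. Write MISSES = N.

0: 0x5b (blk 5, set 1) → MISS  vc=[]
1: 0xdc (blk 13, set 1) → MISS  vc=[5]
2: 0xd0 (blk 13, set 1) → L1-HIT  vc=[5]
3: 0x56 (blk 5, set 1) → VC-HIT  vc=[13]
4: 0x5d (blk 5, set 1) → L1-HIT  vc=[13]
5: 0x52 (blk 5, set 1) → L1-HIT  vc=[13]
6: 0xdc (blk 13, set 1) → VC-HIT  vc=[5]
7: 0x51 (blk 5, set 1) → VC-HIT  vc=[13]
8: 0x5c (blk 5, set 1) → L1-HIT  vc=[13]
9: 0x57 (blk 5, set 1) → L1-HIT  vc=[13]

MISSES = 2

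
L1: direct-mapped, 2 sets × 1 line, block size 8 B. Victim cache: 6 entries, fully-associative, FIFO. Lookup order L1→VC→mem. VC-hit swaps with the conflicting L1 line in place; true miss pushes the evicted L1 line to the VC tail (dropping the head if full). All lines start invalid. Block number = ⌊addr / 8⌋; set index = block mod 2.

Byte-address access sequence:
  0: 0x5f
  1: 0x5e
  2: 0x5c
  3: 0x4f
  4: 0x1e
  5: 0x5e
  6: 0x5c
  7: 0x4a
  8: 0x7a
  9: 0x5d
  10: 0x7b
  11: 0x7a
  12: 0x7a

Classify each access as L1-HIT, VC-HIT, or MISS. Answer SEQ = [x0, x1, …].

SEQ = [MISS, L1-HIT, L1-HIT, MISS, MISS, VC-HIT, L1-HIT, VC-HIT, MISS, VC-HIT, VC-HIT, L1-HIT, L1-HIT]

#0 0x5f→b11/s1 MISS; vc=[]
#1 0x5e→b11/s1 L1-HIT; vc=[]
#2 0x5c→b11/s1 L1-HIT; vc=[]
#3 0x4f→b9/s1 MISS; vc=[11]
#4 0x1e→b3/s1 MISS; vc=[11,9]
#5 0x5e→b11/s1 VC-HIT; vc=[3,9]
#6 0x5c→b11/s1 L1-HIT; vc=[3,9]
#7 0x4a→b9/s1 VC-HIT; vc=[3,11]
#8 0x7a→b15/s1 MISS; vc=[3,11,9]
#9 0x5d→b11/s1 VC-HIT; vc=[3,15,9]
#10 0x7b→b15/s1 VC-HIT; vc=[3,11,9]
#11 0x7a→b15/s1 L1-HIT; vc=[3,11,9]
#12 0x7a→b15/s1 L1-HIT; vc=[3,11,9]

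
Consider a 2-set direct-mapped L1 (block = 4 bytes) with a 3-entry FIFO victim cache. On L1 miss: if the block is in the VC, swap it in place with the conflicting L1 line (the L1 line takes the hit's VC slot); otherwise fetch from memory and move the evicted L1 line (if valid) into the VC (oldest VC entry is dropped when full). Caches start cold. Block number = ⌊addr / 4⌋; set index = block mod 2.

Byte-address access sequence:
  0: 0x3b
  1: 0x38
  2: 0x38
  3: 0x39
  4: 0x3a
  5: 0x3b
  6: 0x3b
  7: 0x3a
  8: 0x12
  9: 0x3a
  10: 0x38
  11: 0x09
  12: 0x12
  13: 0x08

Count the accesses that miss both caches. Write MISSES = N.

MISSES = 3

0: 0x3b (blk 14, set 0) → MISS  vc=[]
1: 0x38 (blk 14, set 0) → L1-HIT  vc=[]
2: 0x38 (blk 14, set 0) → L1-HIT  vc=[]
3: 0x39 (blk 14, set 0) → L1-HIT  vc=[]
4: 0x3a (blk 14, set 0) → L1-HIT  vc=[]
5: 0x3b (blk 14, set 0) → L1-HIT  vc=[]
6: 0x3b (blk 14, set 0) → L1-HIT  vc=[]
7: 0x3a (blk 14, set 0) → L1-HIT  vc=[]
8: 0x12 (blk 4, set 0) → MISS  vc=[14]
9: 0x3a (blk 14, set 0) → VC-HIT  vc=[4]
10: 0x38 (blk 14, set 0) → L1-HIT  vc=[4]
11: 0x9 (blk 2, set 0) → MISS  vc=[4, 14]
12: 0x12 (blk 4, set 0) → VC-HIT  vc=[2, 14]
13: 0x8 (blk 2, set 0) → VC-HIT  vc=[4, 14]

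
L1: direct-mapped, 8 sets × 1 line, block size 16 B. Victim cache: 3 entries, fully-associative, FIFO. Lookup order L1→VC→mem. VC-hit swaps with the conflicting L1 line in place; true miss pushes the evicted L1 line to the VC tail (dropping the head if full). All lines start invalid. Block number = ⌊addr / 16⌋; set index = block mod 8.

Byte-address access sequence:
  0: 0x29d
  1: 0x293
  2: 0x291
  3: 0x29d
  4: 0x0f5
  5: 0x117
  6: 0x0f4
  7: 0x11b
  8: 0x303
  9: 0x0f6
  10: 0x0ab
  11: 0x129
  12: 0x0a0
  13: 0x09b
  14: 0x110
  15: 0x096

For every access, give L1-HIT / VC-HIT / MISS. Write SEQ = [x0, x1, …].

SEQ = [MISS, L1-HIT, L1-HIT, L1-HIT, MISS, MISS, L1-HIT, L1-HIT, MISS, L1-HIT, MISS, MISS, VC-HIT, MISS, VC-HIT, VC-HIT]

  [0] addr=0x29d blk=41 s=1: MISS | VC []
  [1] addr=0x293 blk=41 s=1: L1-HIT | VC []
  [2] addr=0x291 blk=41 s=1: L1-HIT | VC []
  [3] addr=0x29d blk=41 s=1: L1-HIT | VC []
  [4] addr=0xf5 blk=15 s=7: MISS | VC []
  [5] addr=0x117 blk=17 s=1: MISS | VC [41]
  [6] addr=0xf4 blk=15 s=7: L1-HIT | VC [41]
  [7] addr=0x11b blk=17 s=1: L1-HIT | VC [41]
  [8] addr=0x303 blk=48 s=0: MISS | VC [41]
  [9] addr=0xf6 blk=15 s=7: L1-HIT | VC [41]
  [10] addr=0xab blk=10 s=2: MISS | VC [41]
  [11] addr=0x129 blk=18 s=2: MISS | VC [41, 10]
  [12] addr=0xa0 blk=10 s=2: VC-HIT | VC [41, 18]
  [13] addr=0x9b blk=9 s=1: MISS | VC [41, 18, 17]
  [14] addr=0x110 blk=17 s=1: VC-HIT | VC [41, 18, 9]
  [15] addr=0x96 blk=9 s=1: VC-HIT | VC [41, 18, 17]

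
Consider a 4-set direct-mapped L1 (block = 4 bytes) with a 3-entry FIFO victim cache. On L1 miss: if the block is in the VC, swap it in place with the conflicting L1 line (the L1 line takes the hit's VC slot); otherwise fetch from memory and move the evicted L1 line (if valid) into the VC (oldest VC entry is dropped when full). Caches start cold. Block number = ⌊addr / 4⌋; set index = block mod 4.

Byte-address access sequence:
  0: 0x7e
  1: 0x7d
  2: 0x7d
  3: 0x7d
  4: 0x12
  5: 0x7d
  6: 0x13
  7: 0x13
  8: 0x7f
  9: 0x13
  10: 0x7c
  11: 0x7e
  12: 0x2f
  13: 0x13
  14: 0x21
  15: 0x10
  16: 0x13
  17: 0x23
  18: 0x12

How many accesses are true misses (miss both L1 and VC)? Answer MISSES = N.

MISSES = 4

#0 0x7e→b31/s3 MISS; vc=[]
#1 0x7d→b31/s3 L1-HIT; vc=[]
#2 0x7d→b31/s3 L1-HIT; vc=[]
#3 0x7d→b31/s3 L1-HIT; vc=[]
#4 0x12→b4/s0 MISS; vc=[]
#5 0x7d→b31/s3 L1-HIT; vc=[]
#6 0x13→b4/s0 L1-HIT; vc=[]
#7 0x13→b4/s0 L1-HIT; vc=[]
#8 0x7f→b31/s3 L1-HIT; vc=[]
#9 0x13→b4/s0 L1-HIT; vc=[]
#10 0x7c→b31/s3 L1-HIT; vc=[]
#11 0x7e→b31/s3 L1-HIT; vc=[]
#12 0x2f→b11/s3 MISS; vc=[31]
#13 0x13→b4/s0 L1-HIT; vc=[31]
#14 0x21→b8/s0 MISS; vc=[31,4]
#15 0x10→b4/s0 VC-HIT; vc=[31,8]
#16 0x13→b4/s0 L1-HIT; vc=[31,8]
#17 0x23→b8/s0 VC-HIT; vc=[31,4]
#18 0x12→b4/s0 VC-HIT; vc=[31,8]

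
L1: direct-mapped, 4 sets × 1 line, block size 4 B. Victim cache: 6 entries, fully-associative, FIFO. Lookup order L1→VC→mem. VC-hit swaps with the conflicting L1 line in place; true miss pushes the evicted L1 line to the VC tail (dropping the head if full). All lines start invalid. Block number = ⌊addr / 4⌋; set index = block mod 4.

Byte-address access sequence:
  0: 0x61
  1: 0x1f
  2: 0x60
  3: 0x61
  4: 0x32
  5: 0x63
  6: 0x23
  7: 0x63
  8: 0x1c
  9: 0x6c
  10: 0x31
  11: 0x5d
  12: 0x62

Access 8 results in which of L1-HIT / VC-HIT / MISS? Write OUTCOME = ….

  [0] addr=0x61 blk=24 s=0: MISS | VC []
  [1] addr=0x1f blk=7 s=3: MISS | VC []
  [2] addr=0x60 blk=24 s=0: L1-HIT | VC []
  [3] addr=0x61 blk=24 s=0: L1-HIT | VC []
  [4] addr=0x32 blk=12 s=0: MISS | VC [24]
  [5] addr=0x63 blk=24 s=0: VC-HIT | VC [12]
  [6] addr=0x23 blk=8 s=0: MISS | VC [12, 24]
  [7] addr=0x63 blk=24 s=0: VC-HIT | VC [12, 8]
  [8] addr=0x1c blk=7 s=3: L1-HIT | VC [12, 8]
  [9] addr=0x6c blk=27 s=3: MISS | VC [12, 8, 7]
  [10] addr=0x31 blk=12 s=0: VC-HIT | VC [24, 8, 7]
  [11] addr=0x5d blk=23 s=3: MISS | VC [24, 8, 7, 27]
  [12] addr=0x62 blk=24 s=0: VC-HIT | VC [12, 8, 7, 27]

OUTCOME = L1-HIT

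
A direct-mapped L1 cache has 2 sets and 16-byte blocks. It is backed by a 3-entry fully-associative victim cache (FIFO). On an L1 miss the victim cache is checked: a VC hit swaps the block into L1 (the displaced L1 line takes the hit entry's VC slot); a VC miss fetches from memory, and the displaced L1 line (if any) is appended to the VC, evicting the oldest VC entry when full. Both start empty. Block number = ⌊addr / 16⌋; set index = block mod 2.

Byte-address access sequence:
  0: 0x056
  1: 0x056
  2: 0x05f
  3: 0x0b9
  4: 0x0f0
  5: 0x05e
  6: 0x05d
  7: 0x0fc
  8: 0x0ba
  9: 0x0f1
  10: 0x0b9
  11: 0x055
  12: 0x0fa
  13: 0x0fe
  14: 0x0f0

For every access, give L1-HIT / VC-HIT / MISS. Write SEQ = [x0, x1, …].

0: 0x56 (blk 5, set 1) → MISS  vc=[]
1: 0x56 (blk 5, set 1) → L1-HIT  vc=[]
2: 0x5f (blk 5, set 1) → L1-HIT  vc=[]
3: 0xb9 (blk 11, set 1) → MISS  vc=[5]
4: 0xf0 (blk 15, set 1) → MISS  vc=[5, 11]
5: 0x5e (blk 5, set 1) → VC-HIT  vc=[15, 11]
6: 0x5d (blk 5, set 1) → L1-HIT  vc=[15, 11]
7: 0xfc (blk 15, set 1) → VC-HIT  vc=[5, 11]
8: 0xba (blk 11, set 1) → VC-HIT  vc=[5, 15]
9: 0xf1 (blk 15, set 1) → VC-HIT  vc=[5, 11]
10: 0xb9 (blk 11, set 1) → VC-HIT  vc=[5, 15]
11: 0x55 (blk 5, set 1) → VC-HIT  vc=[11, 15]
12: 0xfa (blk 15, set 1) → VC-HIT  vc=[11, 5]
13: 0xfe (blk 15, set 1) → L1-HIT  vc=[11, 5]
14: 0xf0 (blk 15, set 1) → L1-HIT  vc=[11, 5]

SEQ = [MISS, L1-HIT, L1-HIT, MISS, MISS, VC-HIT, L1-HIT, VC-HIT, VC-HIT, VC-HIT, VC-HIT, VC-HIT, VC-HIT, L1-HIT, L1-HIT]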